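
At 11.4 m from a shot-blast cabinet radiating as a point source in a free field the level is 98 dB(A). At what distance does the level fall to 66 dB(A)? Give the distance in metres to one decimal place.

453.8 m

For a point source L₁ − L₂ = 20·log₁₀(r₂/r₁), so r₂ = r₁·10^((L₁−L₂)/20).
r₂ = 11.4·10^((98−66)/20) = 11.4·10^(32.0/20) = 453.84 m.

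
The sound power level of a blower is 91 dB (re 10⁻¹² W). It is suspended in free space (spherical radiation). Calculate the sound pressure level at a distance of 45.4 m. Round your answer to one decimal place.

Free-field spherical radiation: L_p = L_w − 10·log₁₀(4π·r²), r = 45.4 m.
4π·r² = 2.59e+04 m², 10·log₁₀ of that is 44.133 dB.
L_p = 91 − 44.133 = 46.87 dB.

46.9 dB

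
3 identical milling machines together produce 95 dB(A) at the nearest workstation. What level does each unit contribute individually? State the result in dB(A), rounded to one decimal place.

For N identical incoherent sources L_total = L₁ + 10·log₁₀ N, so L₁ = 95 − 10·log₁₀(3) = 95 − 4.771.

90.2 dB(A)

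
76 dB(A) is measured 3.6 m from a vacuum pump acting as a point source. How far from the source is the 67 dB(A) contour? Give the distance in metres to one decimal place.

10.1 m

The 9.0 dB drop corresponds to a distance ratio of 10^(9.0/20) for a point source.
r₂ = 3.6·10^((76−67)/20) = 3.6·10^(9.0/20) = 10.15 m.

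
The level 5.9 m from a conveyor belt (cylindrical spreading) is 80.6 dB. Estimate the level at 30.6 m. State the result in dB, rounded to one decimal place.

73.5 dB

Line-source attenuation: ΔL = 10·log₁₀(r₂/r₁) = 10·log₁₀(30.6/5.9) = 7.149 dB.
L₂ = 80.6 − 10·log₁₀(30.6/5.9) = 80.6 − 7.149 = 73.45 dB.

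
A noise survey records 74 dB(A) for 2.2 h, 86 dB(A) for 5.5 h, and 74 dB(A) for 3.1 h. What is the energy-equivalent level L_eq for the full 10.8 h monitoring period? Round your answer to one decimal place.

Weight each interval's intensity by its duration and average over T = 10.8 h:
Σ tᵢ·10^(Lᵢ/10) = 2.2·10^(74/10) + 5.5·10^(86/10) + 3.1·10^(74/10) = 2.323e+09.
L_eq = 10·log₁₀(2.323e+09/10.8) = 83.33 dB(A).

83.3 dB(A)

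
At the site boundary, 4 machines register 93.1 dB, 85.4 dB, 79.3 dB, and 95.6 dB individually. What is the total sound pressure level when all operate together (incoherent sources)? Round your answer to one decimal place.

97.9 dB

For uncorrelated sources the intensities add, so convert each level to linear form, sum, and take 10·log₁₀ of the total.
Σ 10^(L/10) = 10^(93.1/10) + 10^(85.4/10) + 10^(79.3/10) + 10^(95.6/10) = 6.104e+09.
L_total = 10·log₁₀(6.104e+09) = 97.86 dB.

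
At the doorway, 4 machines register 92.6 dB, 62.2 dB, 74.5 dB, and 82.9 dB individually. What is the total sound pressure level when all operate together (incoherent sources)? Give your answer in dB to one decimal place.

For uncorrelated sources the intensities add, so convert each level to linear form, sum, and take 10·log₁₀ of the total.
Σ 10^(L/10) = 10^(92.6/10) + 10^(62.2/10) + 10^(74.5/10) + 10^(82.9/10) = 2.045e+09.
L_total = 10·log₁₀(2.045e+09) = 93.11 dB.

93.1 dB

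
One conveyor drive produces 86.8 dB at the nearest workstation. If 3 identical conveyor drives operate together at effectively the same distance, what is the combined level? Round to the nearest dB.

92 dB

L_total = L₁ + 10·log₁₀ N for N identical incoherent sources.
L_total = 86.8 + 10·log₁₀(3) = 86.8 + 4.771 = 91.57 dB.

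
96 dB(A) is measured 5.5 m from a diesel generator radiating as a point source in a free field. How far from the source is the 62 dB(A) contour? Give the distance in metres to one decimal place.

275.7 m

The 34.0 dB drop corresponds to a distance ratio of 10^(34.0/20) for a point source.
r₂ = 5.5·10^((96−62)/20) = 5.5·10^(34.0/20) = 275.65 m.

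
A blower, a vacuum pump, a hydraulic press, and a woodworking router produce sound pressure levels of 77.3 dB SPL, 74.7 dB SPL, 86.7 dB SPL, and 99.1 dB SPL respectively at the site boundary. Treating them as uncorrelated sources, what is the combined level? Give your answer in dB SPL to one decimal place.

For uncorrelated sources the intensities add, so convert each level to linear form, sum, and take 10·log₁₀ of the total.
Σ 10^(L/10) = 10^(77.3/10) + 10^(74.7/10) + 10^(86.7/10) + 10^(99.1/10) = 8.679e+09.
L_total = 10·log₁₀(8.679e+09) = 99.38 dB SPL.

99.4 dB SPL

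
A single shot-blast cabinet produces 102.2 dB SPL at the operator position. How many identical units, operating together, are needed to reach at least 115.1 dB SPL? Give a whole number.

N identical sources give L₁ + 10·log₁₀ N, so require 10·log₁₀ N ≥ 115.1 − 102.2 = 12.9 dB.
N ≥ 10^(12.9/10) = 19.498, so N = 20.

20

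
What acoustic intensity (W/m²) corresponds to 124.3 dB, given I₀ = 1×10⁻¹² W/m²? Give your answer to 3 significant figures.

I = I₀·10^(L/10) = 10⁻¹² × 10^(124.3/10) = 10^(0.430).

2.69 W/m²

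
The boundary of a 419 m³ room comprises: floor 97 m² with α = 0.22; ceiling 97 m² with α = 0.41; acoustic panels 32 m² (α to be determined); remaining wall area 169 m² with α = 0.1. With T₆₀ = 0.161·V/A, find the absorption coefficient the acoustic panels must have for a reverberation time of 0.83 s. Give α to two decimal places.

From T₆₀ = 0.161·V/A, the target T₆₀ = 0.83 s needs A = 0.161·419/0.83 = 81.28 m².
Absorption from the other surfaces = 97·0.22 + 97·0.41 + 169·0.1 = 78.01 m², so the acoustic panels must supply 3.27 m² over 32 m².
α = 3.27/32 = 0.102.

0.10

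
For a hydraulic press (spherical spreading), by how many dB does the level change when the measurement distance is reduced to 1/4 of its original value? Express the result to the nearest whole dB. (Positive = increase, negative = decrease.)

+12 dB

With spherical spreading the level changes by −20·log₁₀(r₂/r₁).
ΔL = −20·log₁₀(0.25) = +12.04 dB.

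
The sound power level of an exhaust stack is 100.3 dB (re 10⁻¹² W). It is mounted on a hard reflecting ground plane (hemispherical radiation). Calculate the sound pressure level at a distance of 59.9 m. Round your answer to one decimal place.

Free-field hemispherical radiation: L_p = L_w − 10·log₁₀(2π·r²), r = 59.9 m.
2π·r² = 2.254e+04 m², 10·log₁₀ of that is 43.530 dB.
L_p = 100.3 − 43.530 = 56.77 dB.

56.8 dB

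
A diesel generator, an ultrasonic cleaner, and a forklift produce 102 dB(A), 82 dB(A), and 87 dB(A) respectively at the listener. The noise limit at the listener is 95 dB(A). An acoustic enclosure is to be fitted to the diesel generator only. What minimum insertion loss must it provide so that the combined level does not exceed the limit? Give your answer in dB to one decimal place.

8.0 dB

The untreated sources together contribute 10^(82/10) + 10^(87/10) = 6.597e+08, i.e. 88.19 dB(A).
The limit corresponds to 10^(95/10) = 3.162e+09; subtracting the fixed part leaves 2.503e+09 for the diesel generator, i.e. 93.98 dB(A).
So the diesel generator must be reduced from 102 to 93.98 dB(A): IL = 8.02 dB.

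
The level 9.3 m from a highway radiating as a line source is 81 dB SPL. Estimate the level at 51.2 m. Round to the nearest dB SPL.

74 dB SPL

For a line source, L₂ = L₁ − 10·log₁₀(r₂/r₁).
L₂ = 81 − 10·log₁₀(51.2/9.3) = 81 − 7.408 = 73.59 dB SPL.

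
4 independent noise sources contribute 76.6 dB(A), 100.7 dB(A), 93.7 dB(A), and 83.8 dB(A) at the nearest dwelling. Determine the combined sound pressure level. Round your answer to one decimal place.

101.6 dB(A)

For uncorrelated sources the intensities add, so convert each level to linear form, sum, and take 10·log₁₀ of the total.
Σ 10^(L/10) = 10^(76.6/10) + 10^(100.7/10) + 10^(93.7/10) + 10^(83.8/10) = 1.438e+10.
L_total = 10·log₁₀(1.438e+10) = 101.58 dB(A).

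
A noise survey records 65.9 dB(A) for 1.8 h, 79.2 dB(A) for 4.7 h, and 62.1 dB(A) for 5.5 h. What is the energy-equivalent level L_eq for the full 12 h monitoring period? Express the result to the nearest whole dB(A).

The energy average is taken in the linear domain: L_eq = 10·log₁₀[(Σ tᵢ·10^(Lᵢ/10))/T], T = 12 h.
Σ tᵢ·10^(Lᵢ/10) = 1.8·10^(65.9/10) + 4.7·10^(79.2/10) + 5.5·10^(62.1/10) = 4.069e+08.
L_eq = 10·log₁₀(4.069e+08/12) = 75.30 dB(A).

75 dB(A)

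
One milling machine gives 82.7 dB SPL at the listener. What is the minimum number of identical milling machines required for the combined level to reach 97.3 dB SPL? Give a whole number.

29

The shortfall is 97.3 − 82.7 = 14.6 dB, and N units add 10·log₁₀ N, so need 10·log₁₀ N ≥ 14.6.
N ≥ 10^(14.6/10) = 28.840, so N = 29.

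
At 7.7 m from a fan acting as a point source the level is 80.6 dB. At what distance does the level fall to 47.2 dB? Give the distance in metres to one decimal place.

Point-source spreading drops the level by 20·log₁₀(r₂/r₁); inverting, r₂/r₁ = 10^(ΔL/20).
r₂ = 7.7·10^((80.6−47.2)/20) = 7.7·10^(33.4/20) = 360.16 m.

360.2 m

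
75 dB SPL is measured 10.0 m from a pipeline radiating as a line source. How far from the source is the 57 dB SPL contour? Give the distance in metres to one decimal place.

Line-source spreading drops the level by 10·log₁₀(r₂/r₁); inverting, r₂/r₁ = 10^(ΔL/10).
r₂ = 10.0·10^((75−57)/10) = 10.0·10^(18.0/10) = 630.96 m.

631.0 m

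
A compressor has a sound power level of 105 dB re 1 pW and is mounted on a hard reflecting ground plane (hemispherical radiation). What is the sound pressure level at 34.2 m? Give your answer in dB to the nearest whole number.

66 dB

Free-field hemispherical radiation: L_p = L_w − 10·log₁₀(2π·r²), r = 34.2 m.
2π·r² = 7349 m², 10·log₁₀ of that is 38.662 dB.
L_p = 105 − 38.662 = 66.34 dB.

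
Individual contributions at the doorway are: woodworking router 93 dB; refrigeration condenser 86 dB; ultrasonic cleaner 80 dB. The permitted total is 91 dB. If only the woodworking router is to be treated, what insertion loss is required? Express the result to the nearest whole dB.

4 dB

Everything except the woodworking router sums to 10^(86/10) + 10^(80/10) = 4.981e+08 in linear terms, 86.97 dB.
The limit corresponds to 10^(91/10) = 1.259e+09; subtracting the fixed part leaves 7.608e+08 for the woodworking router, i.e. 88.81 dB.
So the woodworking router must be reduced from 93 to 88.81 dB: IL = 4.19 dB.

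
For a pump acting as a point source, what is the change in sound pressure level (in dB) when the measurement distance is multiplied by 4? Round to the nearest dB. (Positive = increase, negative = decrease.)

-12 dB

Point-source spreading: ΔL = −20·log₁₀(r₂/r₁).
ΔL = −20·log₁₀(4) = -12.04 dB.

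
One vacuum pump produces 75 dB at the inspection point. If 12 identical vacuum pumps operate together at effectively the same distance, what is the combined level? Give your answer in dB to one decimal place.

85.8 dB

N identical incoherent sources raise the level by 10·log₁₀ N.
L_total = 75 + 10·log₁₀(12) = 75 + 10.792 = 85.79 dB.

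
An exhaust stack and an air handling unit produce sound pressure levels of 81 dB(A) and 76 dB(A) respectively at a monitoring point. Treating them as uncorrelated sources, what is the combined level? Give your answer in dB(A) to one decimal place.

Incoherent sources combine by intensity addition: L_total = 10·log₁₀(Σ 10^(L_i/10)).
Σ 10^(L/10) = 10^(81/10) + 10^(76/10) = 1.657e+08.
L_total = 10·log₁₀(1.657e+08) = 82.19 dB(A).

82.2 dB(A)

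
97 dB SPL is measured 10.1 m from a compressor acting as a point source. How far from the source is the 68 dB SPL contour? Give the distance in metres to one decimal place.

284.7 m

Point-source spreading drops the level by 20·log₁₀(r₂/r₁); inverting, r₂/r₁ = 10^(ΔL/20).
r₂ = 10.1·10^((97−68)/20) = 10.1·10^(29.0/20) = 284.66 m.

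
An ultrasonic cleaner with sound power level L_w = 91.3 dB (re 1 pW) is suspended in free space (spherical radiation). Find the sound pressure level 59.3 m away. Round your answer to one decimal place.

Free-field spherical radiation: L_p = L_w − 10·log₁₀(4π·r²), r = 59.3 m.
4π·r² = 4.419e+04 m², 10·log₁₀ of that is 46.453 dB.
L_p = 91.3 − 46.453 = 44.85 dB.

44.8 dB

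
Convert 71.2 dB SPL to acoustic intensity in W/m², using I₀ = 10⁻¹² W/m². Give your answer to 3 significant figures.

L = 10·log₁₀(I/I₀) ⇒ I = I₀·10^(L/10) = 10⁻¹² × 10^7.12.

1.32e-05 W/m²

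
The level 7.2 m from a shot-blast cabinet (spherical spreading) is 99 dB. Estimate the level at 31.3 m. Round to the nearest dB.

86 dB

For a point source, L₂ = L₁ − 20·log₁₀(r₂/r₁).
L₂ = 99 − 20·log₁₀(31.3/7.2) = 99 − 12.764 = 86.24 dB.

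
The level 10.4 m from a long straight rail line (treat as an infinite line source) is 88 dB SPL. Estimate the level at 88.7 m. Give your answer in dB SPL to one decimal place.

For a line source, L₂ = L₁ − 10·log₁₀(r₂/r₁).
L₂ = 88 − 10·log₁₀(88.7/10.4) = 88 − 9.309 = 78.69 dB SPL.

78.7 dB SPL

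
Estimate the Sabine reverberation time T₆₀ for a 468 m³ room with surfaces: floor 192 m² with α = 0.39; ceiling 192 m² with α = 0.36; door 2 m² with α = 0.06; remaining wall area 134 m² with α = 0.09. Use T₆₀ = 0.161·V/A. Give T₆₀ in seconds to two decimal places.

Total absorption A = 192·0.39 + 192·0.36 + 2·0.06 + 134·0.09 = 156.18 m² sabins.
T₆₀ = 0.161 × 468 / 156.18 = 0.482 s.

0.48 s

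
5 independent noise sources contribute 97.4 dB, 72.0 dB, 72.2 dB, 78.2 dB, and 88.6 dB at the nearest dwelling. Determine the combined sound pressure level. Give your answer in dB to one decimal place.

98.0 dB

Incoherent sources combine by intensity addition: L_total = 10·log₁₀(Σ 10^(L_i/10)).
Σ 10^(L/10) = 10^(97.4/10) + 10^(72.0/10) + 10^(72.2/10) + 10^(78.2/10) + 10^(88.6/10) = 6.318e+09.
L_total = 10·log₁₀(6.318e+09) = 98.01 dB.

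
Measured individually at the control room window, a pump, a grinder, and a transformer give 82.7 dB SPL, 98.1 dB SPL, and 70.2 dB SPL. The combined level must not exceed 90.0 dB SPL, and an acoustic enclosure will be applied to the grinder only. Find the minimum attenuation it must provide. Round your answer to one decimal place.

9.1 dB

Everything except the grinder sums to 10^(82.7/10) + 10^(70.2/10) = 1.967e+08 in linear terms, 82.94 dB SPL.
The limit corresponds to 10^(90.0/10) = 1.000e+09; subtracting the fixed part leaves 8.033e+08 for the grinder, i.e. 89.05 dB SPL.
So the grinder must be reduced from 98.1 to 89.05 dB SPL: IL = 9.05 dB.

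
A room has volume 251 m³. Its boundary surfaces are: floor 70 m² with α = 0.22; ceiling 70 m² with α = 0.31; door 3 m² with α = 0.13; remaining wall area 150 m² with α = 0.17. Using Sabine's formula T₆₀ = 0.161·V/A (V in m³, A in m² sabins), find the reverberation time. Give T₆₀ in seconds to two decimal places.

0.64 s

Total absorption A = 70·0.22 + 70·0.31 + 3·0.13 + 150·0.17 = 62.99 m² sabins.
T₆₀ = 0.161·V/A = 0.161·251/62.99 = 0.642 s.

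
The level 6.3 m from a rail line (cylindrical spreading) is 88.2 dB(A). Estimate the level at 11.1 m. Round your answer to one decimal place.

85.7 dB(A)

Line-source attenuation: ΔL = 10·log₁₀(r₂/r₁) = 10·log₁₀(11.1/6.3) = 2.460 dB.
L₂ = 88.2 − 10·log₁₀(11.1/6.3) = 88.2 − 2.460 = 85.74 dB(A).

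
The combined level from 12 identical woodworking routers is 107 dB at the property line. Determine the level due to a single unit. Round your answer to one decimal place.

For N identical incoherent sources L_total = L₁ + 10·log₁₀ N, so L₁ = 107 − 10·log₁₀(12) = 107 − 10.792.

96.2 dB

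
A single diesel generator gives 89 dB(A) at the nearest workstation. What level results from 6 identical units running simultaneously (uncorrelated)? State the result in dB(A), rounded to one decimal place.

96.8 dB(A)

L_total = L₁ + 10·log₁₀ N for N identical incoherent sources.
L_total = 89 + 10·log₁₀(6) = 89 + 7.782 = 96.78 dB(A).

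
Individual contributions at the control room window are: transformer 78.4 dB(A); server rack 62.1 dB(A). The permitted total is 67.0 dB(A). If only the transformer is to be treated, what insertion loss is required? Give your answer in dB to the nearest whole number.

13 dB

Fixed contribution from the other source: Σ 10^(L/10) = 10^(62.1/10) = 1.622e+06 (62.10 dB(A)).
To meet 67.0 dB(A) overall, the treated transformer may contribute at most 10^(67.0/10) − 1.622e+06 = 3.390e+06, i.e. 65.30 dB(A).
Required insertion loss = 78.4 − 65.30 = 13.10 dB.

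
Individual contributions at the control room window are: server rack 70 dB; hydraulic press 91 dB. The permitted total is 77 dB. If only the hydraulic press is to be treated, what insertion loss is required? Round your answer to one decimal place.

15.0 dB

Fixed contribution from the other source: Σ 10^(L/10) = 10^(70/10) = 1.000e+07 (70.00 dB).
The limit corresponds to 10^(77/10) = 5.012e+07; subtracting the fixed part leaves 4.012e+07 for the hydraulic press, i.e. 76.03 dB.
Required insertion loss = 91 − 76.03 = 14.97 dB.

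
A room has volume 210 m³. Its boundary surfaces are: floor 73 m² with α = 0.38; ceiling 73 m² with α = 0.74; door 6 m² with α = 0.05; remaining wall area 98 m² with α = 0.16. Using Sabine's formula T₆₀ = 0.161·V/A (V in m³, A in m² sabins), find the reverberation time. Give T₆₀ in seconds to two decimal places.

0.35 s

Total absorption A = 73·0.38 + 73·0.74 + 6·0.05 + 98·0.16 = 97.74 m² sabins.
T₆₀ = 0.161·V/A = 0.161·210/97.74 = 0.346 s.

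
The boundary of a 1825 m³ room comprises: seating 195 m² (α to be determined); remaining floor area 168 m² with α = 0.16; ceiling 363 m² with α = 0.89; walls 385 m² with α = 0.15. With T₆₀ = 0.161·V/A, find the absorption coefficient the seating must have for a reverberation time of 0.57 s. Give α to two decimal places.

0.55

A = 0.161·V/T₆₀ = 0.161·1825/0.57 = 515.48 m² sabins.
Absorption from the other surfaces = 168·0.16 + 363·0.89 + 385·0.15 = 407.70 m², so the seating must supply 107.78 m² over 195 m².
α = 107.78/195 = 0.553.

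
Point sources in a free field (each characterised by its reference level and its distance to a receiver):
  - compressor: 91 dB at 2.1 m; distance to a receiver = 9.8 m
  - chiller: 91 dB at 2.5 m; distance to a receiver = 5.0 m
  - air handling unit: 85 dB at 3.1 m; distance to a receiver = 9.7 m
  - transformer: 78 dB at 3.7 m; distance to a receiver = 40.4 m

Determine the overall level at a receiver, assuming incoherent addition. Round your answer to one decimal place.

Propagate each source to the receiver with L = L_ref − 20·log₁₀(r/r_ref), then add intensities.
compressor: 91 − 20·log₁₀(9.8/2.1) = 91 − 13.38 = 77.62 dB.
chiller: 91 − 20·log₁₀(5.0/2.5) = 91 − 6.02 = 84.98 dB.
air handling unit: 85 − 20·log₁₀(9.7/3.1) = 85 − 9.91 = 75.09 dB.
transformer: 78 − 20·log₁₀(40.4/3.7) = 78 − 20.76 = 57.24 dB.
Σ 10^(L/10) = 4.054e+08 → L_total = 10·log₁₀(4.054e+08) = 86.08 dB.

86.1 dB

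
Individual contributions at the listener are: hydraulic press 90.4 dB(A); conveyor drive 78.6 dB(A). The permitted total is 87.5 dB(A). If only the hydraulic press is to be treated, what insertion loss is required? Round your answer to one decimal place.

3.5 dB

The untreated sources together contribute 10^(78.6/10) = 7.244e+07, i.e. 78.60 dB(A).
The limit corresponds to 10^(87.5/10) = 5.623e+08; subtracting the fixed part leaves 4.899e+08 for the hydraulic press, i.e. 86.90 dB(A).
Required insertion loss = 90.4 − 86.90 = 3.50 dB.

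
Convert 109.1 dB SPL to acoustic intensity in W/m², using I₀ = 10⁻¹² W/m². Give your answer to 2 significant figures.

0.081 W/m²

L = 10·log₁₀(I/I₀) ⇒ I = I₀·10^(L/10) = 10⁻¹² × 10^10.91.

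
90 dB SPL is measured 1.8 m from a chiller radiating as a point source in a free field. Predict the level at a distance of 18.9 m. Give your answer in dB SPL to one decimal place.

69.6 dB SPL

For a point source, L₂ = L₁ − 20·log₁₀(r₂/r₁).
L₂ = 90 − 20·log₁₀(18.9/1.8) = 90 − 20.424 = 69.58 dB SPL.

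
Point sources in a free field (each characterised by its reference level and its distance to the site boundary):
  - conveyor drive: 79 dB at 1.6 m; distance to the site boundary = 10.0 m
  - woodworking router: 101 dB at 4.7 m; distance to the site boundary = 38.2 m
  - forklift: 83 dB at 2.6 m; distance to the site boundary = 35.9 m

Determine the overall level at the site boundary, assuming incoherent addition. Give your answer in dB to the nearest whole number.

Propagate each source to the receiver with L = L_ref − 20·log₁₀(r/r_ref), then add intensities.
conveyor drive: 79 − 20·log₁₀(10.0/1.6) = 79 − 15.92 = 63.08 dB.
woodworking router: 101 − 20·log₁₀(38.2/4.7) = 101 − 18.20 = 82.80 dB.
forklift: 83 − 20·log₁₀(35.9/2.6) = 83 − 22.80 = 60.20 dB.
Σ 10^(L/10) = 1.937e+08 → L_total = 10·log₁₀(1.937e+08) = 82.87 dB.

83 dB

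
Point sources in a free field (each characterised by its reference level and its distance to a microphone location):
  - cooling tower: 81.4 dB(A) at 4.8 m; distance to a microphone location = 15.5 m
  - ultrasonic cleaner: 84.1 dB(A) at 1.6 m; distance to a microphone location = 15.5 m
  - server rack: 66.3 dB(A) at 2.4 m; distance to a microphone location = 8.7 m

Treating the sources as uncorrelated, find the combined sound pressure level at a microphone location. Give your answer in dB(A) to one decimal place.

72.1 dB(A)

First find each source's level at the receiver (point-source: −20·log₁₀(r/r_ref)), then combine on an intensity basis.
cooling tower: 81.4 − 20·log₁₀(15.5/4.8) = 81.4 − 10.18 = 71.22 dB(A).
ultrasonic cleaner: 84.1 − 20·log₁₀(15.5/1.6) = 84.1 − 19.72 = 64.38 dB(A).
server rack: 66.3 − 20·log₁₀(8.7/2.4) = 66.3 − 11.19 = 55.11 dB(A).
Σ 10^(L/10) = 1.630e+07 → L_total = 10·log₁₀(1.630e+07) = 72.12 dB(A).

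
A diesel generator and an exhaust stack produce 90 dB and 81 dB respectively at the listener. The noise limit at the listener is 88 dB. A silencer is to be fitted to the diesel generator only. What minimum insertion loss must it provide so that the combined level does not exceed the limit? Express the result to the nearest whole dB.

3 dB

Fixed contribution from the other source: Σ 10^(L/10) = 10^(81/10) = 1.259e+08 (81.00 dB).
The limit corresponds to 10^(88/10) = 6.310e+08; subtracting the fixed part leaves 5.051e+08 for the diesel generator, i.e. 87.03 dB.
Required insertion loss = 90 − 87.03 = 2.97 dB.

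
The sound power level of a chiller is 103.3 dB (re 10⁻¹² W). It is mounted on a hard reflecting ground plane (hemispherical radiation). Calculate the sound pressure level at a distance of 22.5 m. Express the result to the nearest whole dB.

68 dB

L_p = L_w − 10·log₁₀(2π·r²) with r = 22.5 m.
2π·r² = 3181 m², 10·log₁₀ of that is 35.025 dB.
L_p = 103.3 − 35.025 = 68.27 dB.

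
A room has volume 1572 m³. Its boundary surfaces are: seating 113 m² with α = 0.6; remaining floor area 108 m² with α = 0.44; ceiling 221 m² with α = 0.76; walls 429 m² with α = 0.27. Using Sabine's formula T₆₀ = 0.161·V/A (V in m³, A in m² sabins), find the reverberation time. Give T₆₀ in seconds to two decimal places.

0.63 s

Total absorption A = 113·0.6 + 108·0.44 + 221·0.76 + 429·0.27 = 399.11 m² sabins.
T₆₀ = 0.161 × 1572 / 399.11 = 0.634 s.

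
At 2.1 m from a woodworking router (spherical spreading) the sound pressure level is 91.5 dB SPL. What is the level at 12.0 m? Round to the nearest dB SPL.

76 dB SPL

Spherical spreading from a point source gives a 20·log₁₀(r₂/r₁) drop.
L₂ = 91.5 − 20·log₁₀(12.0/2.1) = 91.5 − 15.139 = 76.36 dB SPL.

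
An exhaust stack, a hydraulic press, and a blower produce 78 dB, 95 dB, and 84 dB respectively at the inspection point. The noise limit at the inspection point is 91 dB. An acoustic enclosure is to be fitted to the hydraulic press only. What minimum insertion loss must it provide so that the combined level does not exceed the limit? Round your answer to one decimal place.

5.2 dB

Fixed contribution from the other sources: Σ 10^(L/10) = 10^(78/10) + 10^(84/10) = 3.143e+08 (84.97 dB).
The limit corresponds to 10^(91/10) = 1.259e+09; subtracting the fixed part leaves 9.446e+08 for the hydraulic press, i.e. 89.75 dB.
So the hydraulic press must be reduced from 95 to 89.75 dB: IL = 5.25 dB.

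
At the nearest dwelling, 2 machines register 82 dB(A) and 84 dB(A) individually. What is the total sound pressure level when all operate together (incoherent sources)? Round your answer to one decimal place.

Incoherent sources combine by intensity addition: L_total = 10·log₁₀(Σ 10^(L_i/10)).
Σ 10^(L/10) = 10^(82/10) + 10^(84/10) = 4.097e+08.
L_total = 10·log₁₀(4.097e+08) = 86.12 dB(A).

86.1 dB(A)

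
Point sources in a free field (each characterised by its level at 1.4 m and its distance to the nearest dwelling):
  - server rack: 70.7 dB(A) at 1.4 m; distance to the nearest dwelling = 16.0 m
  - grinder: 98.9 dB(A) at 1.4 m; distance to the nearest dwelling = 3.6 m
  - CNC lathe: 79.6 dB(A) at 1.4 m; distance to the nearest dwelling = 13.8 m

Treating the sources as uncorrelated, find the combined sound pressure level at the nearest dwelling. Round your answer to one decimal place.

90.7 dB(A)

Propagate each source to the receiver with L = L_ref − 20·log₁₀(r/r_ref), then add intensities.
server rack: 70.7 − 20·log₁₀(16.0/1.4) = 70.7 − 21.16 = 49.54 dB(A).
grinder: 98.9 − 20·log₁₀(3.6/1.4) = 98.9 − 8.20 = 90.70 dB(A).
CNC lathe: 79.6 − 20·log₁₀(13.8/1.4) = 79.6 − 19.88 = 59.72 dB(A).
Σ 10^(L/10) = 1.175e+09 → L_total = 10·log₁₀(1.175e+09) = 90.70 dB(A).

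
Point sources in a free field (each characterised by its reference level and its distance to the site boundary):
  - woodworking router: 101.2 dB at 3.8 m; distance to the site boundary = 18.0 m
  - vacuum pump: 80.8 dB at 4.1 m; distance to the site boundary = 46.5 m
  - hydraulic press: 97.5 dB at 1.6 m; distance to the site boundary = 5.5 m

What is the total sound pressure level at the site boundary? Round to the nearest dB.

90 dB

First find each source's level at the receiver (point-source: −20·log₁₀(r/r_ref)), then combine on an intensity basis.
woodworking router: 101.2 − 20·log₁₀(18.0/3.8) = 101.2 − 13.51 = 87.69 dB.
vacuum pump: 80.8 − 20·log₁₀(46.5/4.1) = 80.8 − 21.09 = 59.71 dB.
hydraulic press: 97.5 − 20·log₁₀(5.5/1.6) = 97.5 − 10.72 = 86.78 dB.
Σ 10^(L/10) = 1.064e+09 → L_total = 10·log₁₀(1.064e+09) = 90.27 dB.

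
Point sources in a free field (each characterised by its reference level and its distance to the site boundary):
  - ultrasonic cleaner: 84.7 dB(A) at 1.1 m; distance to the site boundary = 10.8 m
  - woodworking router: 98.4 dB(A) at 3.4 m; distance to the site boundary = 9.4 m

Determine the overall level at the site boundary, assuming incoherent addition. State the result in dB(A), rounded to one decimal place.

Apply inverse-square spreading to bring every level to the receiver, then sum 10^(L/10).
ultrasonic cleaner: 84.7 − 20·log₁₀(10.8/1.1) = 84.7 − 19.84 = 64.86 dB(A).
woodworking router: 98.4 − 20·log₁₀(9.4/3.4) = 98.4 − 8.83 = 89.57 dB(A).
Σ 10^(L/10) = 9.082e+08 → L_total = 10·log₁₀(9.082e+08) = 89.58 dB(A).

89.6 dB(A)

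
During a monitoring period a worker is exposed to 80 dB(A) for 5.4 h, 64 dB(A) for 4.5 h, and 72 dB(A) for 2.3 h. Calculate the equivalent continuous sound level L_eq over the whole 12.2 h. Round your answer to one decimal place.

The energy average is taken in the linear domain: L_eq = 10·log₁₀[(Σ tᵢ·10^(Lᵢ/10))/T], T = 12.2 h.
Σ tᵢ·10^(Lᵢ/10) = 5.4·10^(80/10) + 4.5·10^(64/10) + 2.3·10^(72/10) = 5.878e+08.
L_eq = 10·log₁₀(5.878e+08/12.2) = 76.83 dB(A).

76.8 dB(A)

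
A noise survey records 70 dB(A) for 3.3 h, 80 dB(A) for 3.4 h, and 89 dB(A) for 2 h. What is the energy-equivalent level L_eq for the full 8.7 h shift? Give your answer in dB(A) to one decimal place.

83.5 dB(A)

L_eq = 10·log₁₀[(1/T)·Σ tᵢ·10^(Lᵢ/10)] with T = 8.7 h.
Σ tᵢ·10^(Lᵢ/10) = 3.3·10^(70/10) + 3.4·10^(80/10) + 2·10^(89/10) = 1.962e+09.
L_eq = 10·log₁₀(1.962e+09/8.7) = 83.53 dB(A).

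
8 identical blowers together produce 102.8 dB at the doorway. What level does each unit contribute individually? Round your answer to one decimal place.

For N identical incoherent sources L_total = L₁ + 10·log₁₀ N, so L₁ = 102.8 − 10·log₁₀(8) = 102.8 − 9.031.

93.8 dB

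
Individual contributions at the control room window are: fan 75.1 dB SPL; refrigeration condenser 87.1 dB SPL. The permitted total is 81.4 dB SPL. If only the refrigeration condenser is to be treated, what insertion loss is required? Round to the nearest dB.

The untreated sources together contribute 10^(75.1/10) = 3.236e+07, i.e. 75.10 dB SPL.
To meet 81.4 dB SPL overall, the treated refrigeration condenser may contribute at most 10^(81.4/10) − 3.236e+07 = 1.057e+08, i.e. 80.24 dB SPL.
So the refrigeration condenser must be reduced from 87.1 to 80.24 dB SPL: IL = 6.86 dB.

7 dB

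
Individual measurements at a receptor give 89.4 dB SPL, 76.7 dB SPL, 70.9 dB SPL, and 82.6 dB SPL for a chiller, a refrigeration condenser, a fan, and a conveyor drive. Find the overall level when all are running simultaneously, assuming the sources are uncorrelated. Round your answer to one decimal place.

For uncorrelated sources the intensities add, so convert each level to linear form, sum, and take 10·log₁₀ of the total.
Σ 10^(L/10) = 10^(89.4/10) + 10^(76.7/10) + 10^(70.9/10) + 10^(82.6/10) = 1.112e+09.
L_total = 10·log₁₀(1.112e+09) = 90.46 dB SPL.

90.5 dB SPL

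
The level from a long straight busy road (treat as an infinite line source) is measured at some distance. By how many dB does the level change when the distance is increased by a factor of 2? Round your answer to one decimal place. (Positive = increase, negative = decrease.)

-3.0 dB

Line-source spreading: ΔL = −10·log₁₀(r₂/r₁).
ΔL = −10·log₁₀(2) = -3.01 dB.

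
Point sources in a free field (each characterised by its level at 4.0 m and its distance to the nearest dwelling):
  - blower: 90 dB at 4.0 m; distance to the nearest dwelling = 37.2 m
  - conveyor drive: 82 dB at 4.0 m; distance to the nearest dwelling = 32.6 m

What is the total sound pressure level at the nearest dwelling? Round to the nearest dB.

71 dB

Propagate each source to the receiver with L = L_ref − 20·log₁₀(r/r_ref), then add intensities.
blower: 90 − 20·log₁₀(37.2/4.0) = 90 − 19.37 = 70.63 dB.
conveyor drive: 82 − 20·log₁₀(32.6/4.0) = 82 − 18.22 = 63.78 dB.
Σ 10^(L/10) = 1.395e+07 → L_total = 10·log₁₀(1.395e+07) = 71.45 dB.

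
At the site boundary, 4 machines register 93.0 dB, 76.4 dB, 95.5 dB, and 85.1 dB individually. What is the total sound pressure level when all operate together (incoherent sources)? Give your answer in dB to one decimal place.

For uncorrelated sources the intensities add, so convert each level to linear form, sum, and take 10·log₁₀ of the total.
Σ 10^(L/10) = 10^(93.0/10) + 10^(76.4/10) + 10^(95.5/10) + 10^(85.1/10) = 5.911e+09.
L_total = 10·log₁₀(5.911e+09) = 97.72 dB.

97.7 dB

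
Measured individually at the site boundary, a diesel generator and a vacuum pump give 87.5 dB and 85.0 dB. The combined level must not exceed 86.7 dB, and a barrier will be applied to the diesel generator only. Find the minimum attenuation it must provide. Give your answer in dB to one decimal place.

5.7 dB

Fixed contribution from the other source: Σ 10^(L/10) = 10^(85.0/10) = 3.162e+08 (85.00 dB).
The limit corresponds to 10^(86.7/10) = 4.677e+08; subtracting the fixed part leaves 1.515e+08 for the diesel generator, i.e. 81.80 dB.
So the diesel generator must be reduced from 87.5 to 81.80 dB: IL = 5.70 dB.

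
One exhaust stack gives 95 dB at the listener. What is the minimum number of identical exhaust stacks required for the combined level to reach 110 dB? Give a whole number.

32

Need L₁ + 10·log₁₀ N ≥ 110, i.e. log₁₀ N ≥ 1.50.
N ≥ 10^(15.0/10) = 31.623, so N = 32.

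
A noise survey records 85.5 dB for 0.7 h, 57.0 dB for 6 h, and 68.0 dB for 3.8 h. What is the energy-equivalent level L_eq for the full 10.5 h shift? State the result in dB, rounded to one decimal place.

74.2 dB

L_eq = 10·log₁₀[(1/T)·Σ tᵢ·10^(Lᵢ/10)] with T = 10.5 h.
Σ tᵢ·10^(Lᵢ/10) = 0.7·10^(85.5/10) + 6·10^(57.0/10) + 3.8·10^(68.0/10) = 2.754e+08.
L_eq = 10·log₁₀(2.754e+08/10.5) = 74.19 dB.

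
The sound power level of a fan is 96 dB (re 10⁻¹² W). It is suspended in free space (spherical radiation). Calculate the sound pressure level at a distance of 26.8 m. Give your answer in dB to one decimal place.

56.4 dB

L_p = L_w − 10·log₁₀(4π·r²) with r = 26.8 m.
4π·r² = 9026 m², 10·log₁₀ of that is 39.555 dB.
L_p = 96 − 39.555 = 56.45 dB.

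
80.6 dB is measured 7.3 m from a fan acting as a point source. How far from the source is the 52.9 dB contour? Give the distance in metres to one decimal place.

177.1 m

The 27.7 dB drop corresponds to a distance ratio of 10^(27.7/20) for a point source.
r₂ = 7.3·10^((80.6−52.9)/20) = 7.3·10^(27.7/20) = 177.14 m.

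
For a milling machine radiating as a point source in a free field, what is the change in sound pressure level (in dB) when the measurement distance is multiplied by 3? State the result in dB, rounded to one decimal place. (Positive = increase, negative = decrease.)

-9.5 dB

A point source loses 6 dB per doubling of distance; generally ΔL = −20·log₁₀(r₂/r₁).
ΔL = −20·log₁₀(3) = -9.54 dB.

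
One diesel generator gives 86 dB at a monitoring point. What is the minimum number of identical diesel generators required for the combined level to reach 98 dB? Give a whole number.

16

Need L₁ + 10·log₁₀ N ≥ 98, i.e. log₁₀ N ≥ 1.20.
N ≥ 10^(12.0/10) = 15.849, so N = 16.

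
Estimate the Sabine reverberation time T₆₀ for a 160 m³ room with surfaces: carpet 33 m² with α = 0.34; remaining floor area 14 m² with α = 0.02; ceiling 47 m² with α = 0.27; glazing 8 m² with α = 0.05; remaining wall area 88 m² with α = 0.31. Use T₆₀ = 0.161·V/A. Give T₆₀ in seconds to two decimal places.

Summing Sᵢαᵢ: 33·0.34 + 14·0.02 + 47·0.27 + 8·0.05 + 88·0.31 = 51.87 m².
T₆₀ = 0.161 × 160 / 51.87 = 0.497 s.

0.50 s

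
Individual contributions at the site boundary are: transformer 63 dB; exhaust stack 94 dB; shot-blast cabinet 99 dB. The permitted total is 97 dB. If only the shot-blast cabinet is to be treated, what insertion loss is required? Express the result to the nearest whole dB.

The untreated sources together contribute 10^(63/10) + 10^(94/10) = 2.514e+09, i.e. 94.00 dB.
The limit corresponds to 10^(97/10) = 5.012e+09; subtracting the fixed part leaves 2.498e+09 for the shot-blast cabinet, i.e. 93.98 dB.
So the shot-blast cabinet must be reduced from 99 to 93.98 dB: IL = 5.02 dB.

5 dB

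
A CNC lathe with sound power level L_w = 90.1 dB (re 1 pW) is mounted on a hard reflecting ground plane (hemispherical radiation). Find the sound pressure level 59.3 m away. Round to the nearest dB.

47 dB

Free-field hemispherical radiation: L_p = L_w − 10·log₁₀(2π·r²), r = 59.3 m.
2π·r² = 2.209e+04 m², 10·log₁₀ of that is 43.443 dB.
L_p = 90.1 − 43.443 = 46.66 dB.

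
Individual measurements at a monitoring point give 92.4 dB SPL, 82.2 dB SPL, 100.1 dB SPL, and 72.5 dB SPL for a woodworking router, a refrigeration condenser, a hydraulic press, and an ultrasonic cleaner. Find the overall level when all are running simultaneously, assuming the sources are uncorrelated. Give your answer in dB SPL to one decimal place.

100.8 dB SPL

For uncorrelated sources the intensities add, so convert each level to linear form, sum, and take 10·log₁₀ of the total.
Σ 10^(L/10) = 10^(92.4/10) + 10^(82.2/10) + 10^(100.1/10) + 10^(72.5/10) = 1.215e+10.
L_total = 10·log₁₀(1.215e+10) = 100.85 dB SPL.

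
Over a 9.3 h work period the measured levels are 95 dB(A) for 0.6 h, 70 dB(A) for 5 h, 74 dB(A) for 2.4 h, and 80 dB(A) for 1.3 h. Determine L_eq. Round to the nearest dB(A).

84 dB(A)

The energy average is taken in the linear domain: L_eq = 10·log₁₀[(Σ tᵢ·10^(Lᵢ/10))/T], T = 9.3 h.
Σ tᵢ·10^(Lᵢ/10) = 0.6·10^(95/10) + 5·10^(70/10) + 2.4·10^(74/10) + 1.3·10^(80/10) = 2.138e+09.
L_eq = 10·log₁₀(2.138e+09/9.3) = 83.61 dB(A).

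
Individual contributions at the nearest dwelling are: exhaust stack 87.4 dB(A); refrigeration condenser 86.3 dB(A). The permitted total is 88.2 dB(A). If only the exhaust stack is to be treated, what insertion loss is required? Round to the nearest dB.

Everything except the exhaust stack sums to 10^(86.3/10) = 4.266e+08 in linear terms, 86.30 dB(A).
To meet 88.2 dB(A) overall, the treated exhaust stack may contribute at most 10^(88.2/10) − 4.266e+08 = 2.341e+08, i.e. 83.69 dB(A).
So the exhaust stack must be reduced from 87.4 to 83.69 dB(A): IL = 3.71 dB.

4 dB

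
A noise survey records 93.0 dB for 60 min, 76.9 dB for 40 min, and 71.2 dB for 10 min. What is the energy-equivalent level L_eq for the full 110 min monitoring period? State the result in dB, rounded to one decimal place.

Weight each interval's intensity by its duration and average over T = 110 min:
Σ tᵢ·10^(Lᵢ/10) = 60·10^(93.0/10) + 40·10^(76.9/10) + 10·10^(71.2/10) = 1.218e+11.
L_eq = 10·log₁₀(1.218e+11/110) = 90.44 dB.

90.4 dB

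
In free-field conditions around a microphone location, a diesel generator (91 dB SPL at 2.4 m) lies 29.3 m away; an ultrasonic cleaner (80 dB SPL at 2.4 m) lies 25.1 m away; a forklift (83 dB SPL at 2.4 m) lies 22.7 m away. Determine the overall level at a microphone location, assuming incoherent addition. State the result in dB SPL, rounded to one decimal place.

Apply inverse-square spreading to bring every level to the receiver, then sum 10^(L/10).
diesel generator: 91 − 20·log₁₀(29.3/2.4) = 91 − 21.73 = 69.27 dB SPL.
ultrasonic cleaner: 80 − 20·log₁₀(25.1/2.4) = 80 − 20.39 = 59.61 dB SPL.
forklift: 83 − 20·log₁₀(22.7/2.4) = 83 − 19.52 = 63.48 dB SPL.
Σ 10^(L/10) = 1.159e+07 → L_total = 10·log₁₀(1.159e+07) = 70.64 dB SPL.

70.6 dB SPL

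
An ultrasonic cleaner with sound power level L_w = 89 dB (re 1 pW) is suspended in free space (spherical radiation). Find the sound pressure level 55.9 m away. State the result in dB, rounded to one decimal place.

43.1 dB

Free-field spherical radiation: L_p = L_w − 10·log₁₀(4π·r²), r = 55.9 m.
4π·r² = 3.927e+04 m², 10·log₁₀ of that is 45.940 dB.
L_p = 89 − 45.940 = 43.06 dB.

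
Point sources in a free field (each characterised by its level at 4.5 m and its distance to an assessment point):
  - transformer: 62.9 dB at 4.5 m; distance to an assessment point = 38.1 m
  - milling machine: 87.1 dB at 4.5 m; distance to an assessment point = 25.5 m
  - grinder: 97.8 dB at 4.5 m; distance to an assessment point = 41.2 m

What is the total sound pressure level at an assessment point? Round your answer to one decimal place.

Propagate each source to the receiver with L = L_ref − 20·log₁₀(r/r_ref), then add intensities.
transformer: 62.9 − 20·log₁₀(38.1/4.5) = 62.9 − 18.55 = 44.35 dB.
milling machine: 87.1 − 20·log₁₀(25.5/4.5) = 87.1 − 15.07 = 72.03 dB.
grinder: 97.8 − 20·log₁₀(41.2/4.5) = 97.8 − 19.23 = 78.57 dB.
Σ 10^(L/10) = 8.788e+07 → L_total = 10·log₁₀(8.788e+07) = 79.44 dB.

79.4 dB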